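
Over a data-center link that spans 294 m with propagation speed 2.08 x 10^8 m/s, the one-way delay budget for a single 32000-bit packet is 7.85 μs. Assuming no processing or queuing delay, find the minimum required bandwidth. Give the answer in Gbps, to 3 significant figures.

Propagation delay = 294 / 208000000 = 1.41346 μs.
Transmission budget = 7.85 − 1.41346 = 6.43654 μs.
R ≥ L / t_tx = 32000 bits / 6.43654e-06 s = 4.97 Gbps.

4.97 Gbps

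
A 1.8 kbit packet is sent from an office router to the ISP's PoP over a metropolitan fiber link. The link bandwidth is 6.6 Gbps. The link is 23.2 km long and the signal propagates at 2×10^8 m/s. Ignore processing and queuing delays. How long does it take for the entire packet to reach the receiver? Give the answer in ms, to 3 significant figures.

L = 1800 bits.
Transmission delay = L/R = 1800 / 6600000000 = 0.000272727 ms.
Propagation delay = d/s = 23200 m / 200000000 m/s = 0.116 ms.
Total = 0.116 ms.

0.116 ms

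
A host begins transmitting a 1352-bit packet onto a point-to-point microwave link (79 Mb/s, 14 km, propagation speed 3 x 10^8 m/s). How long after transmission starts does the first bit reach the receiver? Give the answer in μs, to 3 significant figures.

46.7 μs

First bit experiences only propagation delay: d/s = 14000/300000000 = 46.7 μs.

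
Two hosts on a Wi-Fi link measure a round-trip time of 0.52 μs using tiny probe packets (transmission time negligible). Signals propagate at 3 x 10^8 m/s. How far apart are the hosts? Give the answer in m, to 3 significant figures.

One-way propagation = RTT/2 = 0.26 μs.
d = s × t = 300000000 × 2.6e-07 = 78.0 m.

78.0 m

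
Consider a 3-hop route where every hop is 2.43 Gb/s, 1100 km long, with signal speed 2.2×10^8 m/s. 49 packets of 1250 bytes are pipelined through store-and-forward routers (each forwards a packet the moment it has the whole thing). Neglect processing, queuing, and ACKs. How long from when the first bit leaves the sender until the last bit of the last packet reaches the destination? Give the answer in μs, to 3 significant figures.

15200 μs

Per-hop transmission t_tx = L/R = 10000/2430000000 = 4.11523 μs.
Per-hop propagation t_prop = 1100000/2.2e+08 = 5000 μs.
Pipeline fill: first packet needs 3·t_tx to clear all hops; remaining 48 packets each add one t_tx.
Total = (3+49-1)·t_tx + 3·t_prop = 51·4.11523 + 3·5000 = 15200 μs.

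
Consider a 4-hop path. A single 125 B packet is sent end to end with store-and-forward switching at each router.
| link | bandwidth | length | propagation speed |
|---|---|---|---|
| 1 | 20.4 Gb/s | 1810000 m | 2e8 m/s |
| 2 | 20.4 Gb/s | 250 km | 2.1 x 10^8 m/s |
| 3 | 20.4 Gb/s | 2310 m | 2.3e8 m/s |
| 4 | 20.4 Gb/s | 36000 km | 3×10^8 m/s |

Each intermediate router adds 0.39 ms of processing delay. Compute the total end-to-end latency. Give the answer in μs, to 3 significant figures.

L = 125 × 8 = 1000 bits.
Transmission delay per hop = L/R = 1000/20400000000 = 0.0490196 μs; 4 hops → 0.196078 μs.
Propagation delays (d/s per hop): 9050, 1190.48, 10.0435, 120000 μs; sum = 130251 μs.
Processing at 3 router(s): 3 × 0.39 ms = 1170 μs.
End-to-end = 131000 μs.

131000 μs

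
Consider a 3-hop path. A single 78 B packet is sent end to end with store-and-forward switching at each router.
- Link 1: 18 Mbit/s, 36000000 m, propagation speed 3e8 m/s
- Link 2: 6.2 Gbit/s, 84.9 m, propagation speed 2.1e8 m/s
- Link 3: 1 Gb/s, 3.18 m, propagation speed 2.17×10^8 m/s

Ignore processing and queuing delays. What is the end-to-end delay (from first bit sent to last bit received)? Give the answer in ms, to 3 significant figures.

L = 78 × 8 = 624 bits.
Transmission delays (L/R per hop): 0.0346667, 0.000100645, 0.000624 ms; sum = 0.0353913 ms.
Propagation delays (d/s per hop): 120, 0.000404286, 1.46544e-05 ms; sum = 120 ms.
End-to-end = 120 ms.

120 ms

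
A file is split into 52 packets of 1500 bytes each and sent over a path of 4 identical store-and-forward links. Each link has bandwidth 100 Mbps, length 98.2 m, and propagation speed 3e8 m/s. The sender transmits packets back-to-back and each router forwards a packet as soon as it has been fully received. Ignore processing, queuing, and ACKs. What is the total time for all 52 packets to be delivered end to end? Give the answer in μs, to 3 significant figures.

6600 μs

Per-hop transmission t_tx = L/R = 12000/100000000 = 120 μs.
Per-hop propagation t_prop = 98.2/300000000 = 0.327333 μs.
Pipeline fill: first packet needs 4·t_tx to clear all hops; remaining 51 packets each add one t_tx.
Total = (4+52-1)·t_tx + 4·t_prop = 55·120 + 4·0.327333 = 6600 μs.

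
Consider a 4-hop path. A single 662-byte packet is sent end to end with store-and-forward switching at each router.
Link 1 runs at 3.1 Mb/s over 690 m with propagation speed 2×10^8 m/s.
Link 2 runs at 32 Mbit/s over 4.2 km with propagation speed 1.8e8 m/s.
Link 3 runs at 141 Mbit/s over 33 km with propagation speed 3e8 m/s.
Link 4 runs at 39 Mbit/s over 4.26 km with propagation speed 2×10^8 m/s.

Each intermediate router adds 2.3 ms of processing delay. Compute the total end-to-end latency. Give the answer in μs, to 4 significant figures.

9105 μs

L = 662 × 8 = 5296 bits.
Transmission delays (L/R per hop): 1708.39, 165.5, 37.5603, 135.795 μs; sum = 2047.24 μs.
Propagation delays (d/s per hop): 3.45, 23.3333, 110, 21.3 μs; sum = 158.083 μs.
Processing at 3 router(s): 3 × 2.3 ms = 6900 μs.
End-to-end = 9105 μs.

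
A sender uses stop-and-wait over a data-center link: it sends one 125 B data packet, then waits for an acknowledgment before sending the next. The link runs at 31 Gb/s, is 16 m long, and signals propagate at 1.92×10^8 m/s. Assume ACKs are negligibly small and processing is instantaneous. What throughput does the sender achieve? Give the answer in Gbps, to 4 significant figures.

t_tx = L/R = 1000/31000000000 = 3.22581e-08 s.
t_prop = 16/192000000 = 8.33333e-08 s; RTT = 1.66667e-07 s.
Cycle = t_tx + RTT = 1.98925e-07 s.
Throughput = L / cycle = 1000 / 1.98925e-07 = 5.027 Gbps.

5.027 Gbps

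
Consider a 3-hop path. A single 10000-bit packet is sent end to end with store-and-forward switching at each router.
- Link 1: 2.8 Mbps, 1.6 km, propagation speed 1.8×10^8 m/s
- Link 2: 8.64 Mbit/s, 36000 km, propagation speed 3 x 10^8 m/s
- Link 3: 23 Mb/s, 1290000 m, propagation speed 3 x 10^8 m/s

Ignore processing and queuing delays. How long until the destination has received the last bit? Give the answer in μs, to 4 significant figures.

Transmission delays (L/R per hop): 3571.43, 1157.41, 434.783 μs; sum = 5163.62 μs.
Propagation delays (d/s per hop): 8.88889, 120000, 4300 μs; sum = 124309 μs.
End-to-end = 129500 μs.

129500 μs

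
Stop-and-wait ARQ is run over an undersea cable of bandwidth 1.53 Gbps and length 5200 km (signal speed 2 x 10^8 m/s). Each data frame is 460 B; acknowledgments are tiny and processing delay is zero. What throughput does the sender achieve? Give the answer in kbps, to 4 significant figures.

70.77 kbps

t_tx = L/R = 3680/1530000000 = 2.40523e-06 s.
t_prop = 5200000/200000000 = 0.026 s; RTT = 0.052 s.
Cycle = t_tx + RTT = 0.0520024 s.
Throughput = L / cycle = 3680 / 0.0520024 = 70.77 kbps.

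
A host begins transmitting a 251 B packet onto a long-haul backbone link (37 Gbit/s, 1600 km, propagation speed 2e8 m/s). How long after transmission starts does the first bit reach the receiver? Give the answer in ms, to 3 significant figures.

8.00 ms

First bit experiences only propagation delay: d/s = 1600000/200000000 = 8.00 ms.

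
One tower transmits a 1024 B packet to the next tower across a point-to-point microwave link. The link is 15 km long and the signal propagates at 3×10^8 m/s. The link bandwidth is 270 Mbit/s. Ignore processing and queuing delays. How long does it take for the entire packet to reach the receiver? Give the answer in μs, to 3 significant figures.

L = 1024 × 8 = 8192 bits.
Transmission delay = L/R = 8192 / 270000000 = 30.3407 μs.
Propagation delay = d/s = 15000 m / 300000000 m/s = 50 μs.
Total = 80.3 μs.

80.3 μs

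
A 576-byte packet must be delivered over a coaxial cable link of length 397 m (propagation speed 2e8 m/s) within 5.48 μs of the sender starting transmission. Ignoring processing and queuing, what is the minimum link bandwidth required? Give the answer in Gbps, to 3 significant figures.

1.32 Gbps

L = 4608 bits.
Propagation delay = 397 / 200000000 = 1.985 μs.
Transmission budget = 5.48 − 1.985 = 3.495 μs.
R ≥ L / t_tx = 4608 bits / 3.495e-06 s = 1.32 Gbps.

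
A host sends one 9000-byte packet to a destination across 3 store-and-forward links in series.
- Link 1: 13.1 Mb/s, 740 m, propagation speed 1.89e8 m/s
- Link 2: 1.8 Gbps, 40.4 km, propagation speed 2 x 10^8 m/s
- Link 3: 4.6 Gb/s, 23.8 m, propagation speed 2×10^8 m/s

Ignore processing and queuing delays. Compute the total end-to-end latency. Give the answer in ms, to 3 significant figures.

5.76 ms

L = 9000 × 8 = 72000 bits.
Transmission delays (L/R per hop): 5.49618, 0.04, 0.0156522 ms; sum = 5.55184 ms.
Propagation delays (d/s per hop): 0.00391534, 0.202, 0.000119 ms; sum = 0.206034 ms.
End-to-end = 5.76 ms.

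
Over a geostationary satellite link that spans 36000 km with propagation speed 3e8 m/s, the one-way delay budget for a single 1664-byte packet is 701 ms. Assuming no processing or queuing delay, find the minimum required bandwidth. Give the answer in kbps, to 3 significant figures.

L = 13312 bits.
Propagation delay = 36000000 / 300000000 = 120 ms.
Transmission budget = 701 − 120 = 581 ms.
R ≥ L / t_tx = 13312 bits / 0.581 s = 22.9 kbps.

22.9 kbps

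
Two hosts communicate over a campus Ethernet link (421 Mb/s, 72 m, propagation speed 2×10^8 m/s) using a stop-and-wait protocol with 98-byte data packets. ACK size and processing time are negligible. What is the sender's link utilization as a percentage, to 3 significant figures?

72.1 %

t_tx = L/R = 784/421000000 = 1.86223e-06 s.
t_prop = 72/200000000 = 3.6e-07 s; RTT = 7.2e-07 s.
Cycle = t_tx + RTT = 2.58223e-06 s.
Utilization = t_tx / cycle = 1.86223e-06/2.58223e-06 = 72.1 %.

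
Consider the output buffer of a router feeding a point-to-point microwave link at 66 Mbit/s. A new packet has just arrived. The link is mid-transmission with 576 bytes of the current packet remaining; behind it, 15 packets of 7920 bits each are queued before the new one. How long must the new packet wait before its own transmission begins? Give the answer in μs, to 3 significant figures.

Each queued packet: L/R = 7920/66000000 = 120 μs.
15 queued → 1800 μs.
Plus remaining 4608 bits of current packet: 69.8182 μs.
Queuing delay = 1870 μs.

1870 μs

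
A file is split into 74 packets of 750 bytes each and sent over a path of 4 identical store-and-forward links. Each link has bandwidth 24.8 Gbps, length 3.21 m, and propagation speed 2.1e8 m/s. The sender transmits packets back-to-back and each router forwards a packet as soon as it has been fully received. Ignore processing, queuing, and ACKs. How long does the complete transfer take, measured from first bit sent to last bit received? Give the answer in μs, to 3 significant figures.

Per-hop transmission t_tx = L/R = 6000/24800000000 = 0.241935 μs.
Per-hop propagation t_prop = 3.21/210000000 = 0.0152857 μs.
Pipeline fill: first packet needs 4·t_tx to clear all hops; remaining 73 packets each add one t_tx.
Total = (4+74-1)·t_tx + 4·t_prop = 77·0.241935 + 4·0.0152857 = 18.7 μs.

18.7 μs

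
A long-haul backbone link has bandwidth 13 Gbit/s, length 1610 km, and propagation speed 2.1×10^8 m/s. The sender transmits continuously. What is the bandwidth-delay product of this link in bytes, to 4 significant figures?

Propagation delay = 1610000 / 210000000 = 0.00766667 s.
BDP = R × t_prop = 13000000000 × 0.00766667 = 99666700 bits.
In bytes: 99666700/8 = 12460000 bytes.

12460000 bytes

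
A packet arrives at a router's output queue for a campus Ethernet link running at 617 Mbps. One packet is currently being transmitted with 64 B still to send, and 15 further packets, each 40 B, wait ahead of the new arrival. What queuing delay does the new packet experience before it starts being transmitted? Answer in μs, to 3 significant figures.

Each queued packet: L/R = 320/617000000 = 0.518639 μs.
15 queued → 7.77958 μs.
Plus remaining 512 bits of current packet: 0.829822 μs.
Queuing delay = 8.61 μs.

8.61 μs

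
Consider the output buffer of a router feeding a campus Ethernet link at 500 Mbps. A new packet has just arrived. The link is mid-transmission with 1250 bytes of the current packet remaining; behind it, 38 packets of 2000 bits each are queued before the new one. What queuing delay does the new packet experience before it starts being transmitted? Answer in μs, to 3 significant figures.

Each queued packet: L/R = 2000/500000000 = 4 μs.
38 queued → 152 μs.
Plus remaining 10000 bits of current packet: 20 μs.
Queuing delay = 172 μs.

172 μs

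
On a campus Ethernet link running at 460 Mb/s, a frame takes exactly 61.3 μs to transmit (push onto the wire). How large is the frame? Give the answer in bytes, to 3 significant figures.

L = R × t_tx = 460000000 b/s × 6.13e-05 s = 28198 bits.
In bytes: 28198 / 8 = 3520 bytes.

3520 bytes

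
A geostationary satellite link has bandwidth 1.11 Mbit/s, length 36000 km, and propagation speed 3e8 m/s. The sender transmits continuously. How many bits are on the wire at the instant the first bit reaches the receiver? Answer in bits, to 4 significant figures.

Propagation delay = 36000000 / 300000000 = 0.12 s.
BDP = R × t_prop = 1110000 × 0.12 = 133200 bits.

133200 bits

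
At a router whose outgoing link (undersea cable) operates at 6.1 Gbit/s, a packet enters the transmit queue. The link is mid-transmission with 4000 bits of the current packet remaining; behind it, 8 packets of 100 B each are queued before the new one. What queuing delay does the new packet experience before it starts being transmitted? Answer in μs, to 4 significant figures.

Each queued packet: L/R = 800/6100000000 = 0.131148 μs.
8 queued → 1.04918 μs.
Plus remaining 4000 bits of current packet: 0.655738 μs.
Queuing delay = 1.705 μs.

1.705 μs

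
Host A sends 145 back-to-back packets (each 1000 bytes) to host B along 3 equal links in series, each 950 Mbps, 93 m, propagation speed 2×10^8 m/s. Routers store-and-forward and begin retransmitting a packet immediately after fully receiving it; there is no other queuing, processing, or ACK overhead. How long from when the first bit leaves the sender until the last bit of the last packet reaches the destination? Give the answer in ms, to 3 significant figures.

1.24 ms

Per-hop transmission t_tx = L/R = 8000/950000000 = 0.00842105 ms.
Per-hop propagation t_prop = 93/200000000 = 0.000465 ms.
Pipeline fill: first packet needs 3·t_tx to clear all hops; remaining 144 packets each add one t_tx.
Total = (3+145-1)·t_tx + 3·t_prop = 147·0.00842105 + 3·0.000465 = 1.24 ms.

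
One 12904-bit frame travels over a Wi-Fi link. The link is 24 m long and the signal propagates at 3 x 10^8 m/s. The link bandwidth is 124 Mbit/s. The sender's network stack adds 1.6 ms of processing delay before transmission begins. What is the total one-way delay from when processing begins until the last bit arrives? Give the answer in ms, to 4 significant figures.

Transmission delay = L/R = 12904 / 124000000 = 0.104065 ms.
Propagation delay = d/s = 24 m / 300000000 m/s = 8e-05 ms.
Plus processing delay 1.6 ms = 1.6 ms.
Total = 1.704 ms.

1.704 ms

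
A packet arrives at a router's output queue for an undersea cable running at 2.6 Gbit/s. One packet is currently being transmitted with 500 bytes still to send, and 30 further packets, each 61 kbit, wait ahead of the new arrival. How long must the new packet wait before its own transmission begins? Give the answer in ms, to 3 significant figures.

Each queued packet: L/R = 61000/2600000000 = 0.0234615 ms.
30 queued → 0.703846 ms.
Plus remaining 4000 bits of current packet: 0.00153846 ms.
Queuing delay = 0.705 ms.

0.705 ms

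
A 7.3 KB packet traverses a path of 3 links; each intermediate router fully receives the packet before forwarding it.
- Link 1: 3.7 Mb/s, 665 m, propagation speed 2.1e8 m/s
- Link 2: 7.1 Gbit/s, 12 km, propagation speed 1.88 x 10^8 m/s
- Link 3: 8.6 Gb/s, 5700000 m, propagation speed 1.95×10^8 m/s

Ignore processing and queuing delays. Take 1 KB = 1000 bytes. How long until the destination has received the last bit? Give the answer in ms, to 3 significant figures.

45.1 ms

L = 58400 bits.
Transmission delays (L/R per hop): 15.7838, 0.00822535, 0.0067907 ms; sum = 15.7988 ms.
Propagation delays (d/s per hop): 0.00316667, 0.0638298, 29.2308 ms; sum = 29.2978 ms.
End-to-end = 45.1 ms.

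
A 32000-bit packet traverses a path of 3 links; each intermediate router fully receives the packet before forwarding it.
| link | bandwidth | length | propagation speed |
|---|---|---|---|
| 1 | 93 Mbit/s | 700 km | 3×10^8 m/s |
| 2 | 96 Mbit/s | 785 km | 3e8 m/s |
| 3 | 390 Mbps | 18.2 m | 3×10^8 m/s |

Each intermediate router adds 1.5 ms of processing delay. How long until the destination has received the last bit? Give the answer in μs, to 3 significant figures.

8710 μs

Transmission delays (L/R per hop): 344.086, 333.333, 82.0513 μs; sum = 759.471 μs.
Propagation delays (d/s per hop): 2333.33, 2616.67, 0.0606667 μs; sum = 4950.06 μs.
Processing at 2 router(s): 2 × 1.5 ms = 3000 μs.
End-to-end = 8710 μs.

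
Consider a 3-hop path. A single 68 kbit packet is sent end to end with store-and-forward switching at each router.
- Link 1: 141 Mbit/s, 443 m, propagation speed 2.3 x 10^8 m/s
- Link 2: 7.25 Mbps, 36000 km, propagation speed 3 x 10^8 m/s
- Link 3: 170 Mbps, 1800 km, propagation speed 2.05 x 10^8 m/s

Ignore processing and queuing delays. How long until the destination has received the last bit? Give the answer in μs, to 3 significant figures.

L = 68000 bits.
Transmission delays (L/R per hop): 482.27, 9379.31, 400 μs; sum = 10261.6 μs.
Propagation delays (d/s per hop): 1.92609, 120000, 8780.49 μs; sum = 128782 μs.
End-to-end = 139000 μs.

139000 μs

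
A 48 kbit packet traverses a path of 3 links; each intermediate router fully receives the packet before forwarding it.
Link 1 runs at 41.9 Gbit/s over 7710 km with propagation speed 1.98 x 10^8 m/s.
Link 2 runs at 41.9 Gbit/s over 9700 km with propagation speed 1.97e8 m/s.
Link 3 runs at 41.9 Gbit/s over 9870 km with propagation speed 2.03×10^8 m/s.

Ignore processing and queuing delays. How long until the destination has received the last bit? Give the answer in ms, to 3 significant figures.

137 ms

L = 48000 bits.
Transmission delay per hop = L/R = 48000/41900000000 = 0.00114558 ms; 3 hops → 0.00343675 ms.
Propagation delays (d/s per hop): 38.9394, 49.2386, 48.6207 ms; sum = 136.799 ms.
End-to-end = 137 ms.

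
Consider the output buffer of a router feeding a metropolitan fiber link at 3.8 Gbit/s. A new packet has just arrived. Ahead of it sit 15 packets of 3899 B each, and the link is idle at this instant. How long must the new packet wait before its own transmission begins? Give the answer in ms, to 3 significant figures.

0.123 ms

Each queued packet: L/R = 31192/3800000000 = 0.00820842 ms.
15 queued → 0.123126 ms.
Queuing delay = 0.123 ms.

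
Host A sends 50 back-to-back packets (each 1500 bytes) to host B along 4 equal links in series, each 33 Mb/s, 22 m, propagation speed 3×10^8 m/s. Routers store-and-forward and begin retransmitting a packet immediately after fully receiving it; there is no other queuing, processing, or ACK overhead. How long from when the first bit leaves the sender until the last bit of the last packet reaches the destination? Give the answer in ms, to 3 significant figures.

Per-hop transmission t_tx = L/R = 12000/33000000 = 0.363636 ms.
Per-hop propagation t_prop = 22/300000000 = 7.33333e-05 ms.
Pipeline fill: first packet needs 4·t_tx to clear all hops; remaining 49 packets each add one t_tx.
Total = (4+50-1)·t_tx + 4·t_prop = 53·0.363636 + 4·7.33333e-05 = 19.3 ms.

19.3 ms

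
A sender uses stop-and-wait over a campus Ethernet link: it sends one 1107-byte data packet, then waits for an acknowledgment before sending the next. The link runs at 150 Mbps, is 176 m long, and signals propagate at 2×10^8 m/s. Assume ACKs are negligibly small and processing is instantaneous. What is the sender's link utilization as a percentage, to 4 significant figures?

97.11 %

t_tx = L/R = 8856/150000000 = 5.904e-05 s.
t_prop = 176/200000000 = 8.8e-07 s; RTT = 1.76e-06 s.
Cycle = t_tx + RTT = 6.08e-05 s.
Utilization = t_tx / cycle = 5.904e-05/6.08e-05 = 97.11 %.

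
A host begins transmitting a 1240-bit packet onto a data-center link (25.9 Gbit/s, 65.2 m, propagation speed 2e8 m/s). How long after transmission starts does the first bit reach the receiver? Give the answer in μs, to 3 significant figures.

0.326 μs

First bit experiences only propagation delay: d/s = 65.2/200000000 = 0.326 μs.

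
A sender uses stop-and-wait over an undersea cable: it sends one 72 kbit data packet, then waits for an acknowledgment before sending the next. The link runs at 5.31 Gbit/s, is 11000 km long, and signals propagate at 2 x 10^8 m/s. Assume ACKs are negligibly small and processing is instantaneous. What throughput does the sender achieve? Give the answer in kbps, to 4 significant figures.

t_tx = L/R = 72000/5310000000 = 1.35593e-05 s.
t_prop = 11000000/200000000 = 0.055 s; RTT = 0.11 s.
Cycle = t_tx + RTT = 0.110014 s.
Throughput = L / cycle = 72000 / 0.110014 = 654.5 kbps.

654.5 kbps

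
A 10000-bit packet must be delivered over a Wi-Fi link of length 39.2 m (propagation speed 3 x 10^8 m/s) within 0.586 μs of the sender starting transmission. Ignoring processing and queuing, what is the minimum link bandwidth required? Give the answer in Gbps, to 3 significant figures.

22.0 Gbps

Propagation delay = 39.2 / 300000000 = 0.130667 μs.
Transmission budget = 0.586 − 0.130667 = 0.455333 μs.
R ≥ L / t_tx = 10000 bits / 4.55333e-07 s = 22.0 Gbps.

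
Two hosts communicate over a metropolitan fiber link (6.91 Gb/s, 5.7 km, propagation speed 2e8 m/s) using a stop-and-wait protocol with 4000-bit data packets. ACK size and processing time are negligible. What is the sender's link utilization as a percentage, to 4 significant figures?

1.005 %

t_tx = L/R = 4000/6910000000 = 5.78871e-07 s.
t_prop = 5700/200000000 = 2.85e-05 s; RTT = 5.7e-05 s.
Cycle = t_tx + RTT = 5.75789e-05 s.
Utilization = t_tx / cycle = 5.78871e-07/5.75789e-05 = 1.005 %.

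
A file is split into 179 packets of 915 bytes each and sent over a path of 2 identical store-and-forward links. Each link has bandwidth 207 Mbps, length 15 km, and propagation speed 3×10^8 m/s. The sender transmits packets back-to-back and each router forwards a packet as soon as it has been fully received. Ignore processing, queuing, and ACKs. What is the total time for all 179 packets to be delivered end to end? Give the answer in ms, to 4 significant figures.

Per-hop transmission t_tx = L/R = 7320/207000000 = 0.0353623 ms.
Per-hop propagation t_prop = 15000/300000000 = 0.05 ms.
Pipeline fill: first packet needs 2·t_tx to clear all hops; remaining 178 packets each add one t_tx.
Total = (2+179-1)·t_tx + 2·t_prop = 180·0.0353623 + 2·0.05 = 6.465 ms.

6.465 ms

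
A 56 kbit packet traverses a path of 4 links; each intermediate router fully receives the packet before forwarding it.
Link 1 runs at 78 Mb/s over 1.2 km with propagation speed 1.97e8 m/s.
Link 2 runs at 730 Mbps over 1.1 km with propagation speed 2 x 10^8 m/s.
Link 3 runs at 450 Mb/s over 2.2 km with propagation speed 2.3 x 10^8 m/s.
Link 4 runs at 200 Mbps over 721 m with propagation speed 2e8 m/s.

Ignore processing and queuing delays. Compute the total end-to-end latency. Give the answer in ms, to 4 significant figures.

1.224 ms

L = 56000 bits.
Transmission delays (L/R per hop): 0.717949, 0.0767123, 0.124444, 0.28 ms; sum = 1.19911 ms.
Propagation delays (d/s per hop): 0.00609137, 0.0055, 0.00956522, 0.003605 ms; sum = 0.0247616 ms.
End-to-end = 1.224 ms.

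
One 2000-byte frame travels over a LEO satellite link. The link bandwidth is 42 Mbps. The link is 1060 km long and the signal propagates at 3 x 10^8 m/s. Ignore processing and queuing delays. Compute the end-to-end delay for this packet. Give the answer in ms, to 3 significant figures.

L = 2000 × 8 = 16000 bits.
Transmission delay = L/R = 16000 / 42000000 = 0.380952 ms.
Propagation delay = d/s = 1060000 m / 300000000 m/s = 3.53333 ms.
Total = 3.91 ms.

3.91 ms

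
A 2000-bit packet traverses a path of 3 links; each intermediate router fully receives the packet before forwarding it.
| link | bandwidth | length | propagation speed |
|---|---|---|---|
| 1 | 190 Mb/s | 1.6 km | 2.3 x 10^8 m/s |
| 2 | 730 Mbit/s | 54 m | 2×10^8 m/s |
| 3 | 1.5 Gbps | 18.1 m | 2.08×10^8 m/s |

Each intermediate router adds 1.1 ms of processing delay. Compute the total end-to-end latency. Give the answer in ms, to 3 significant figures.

2.22 ms

Transmission delays (L/R per hop): 0.0105263, 0.00273973, 0.00133333 ms; sum = 0.0145994 ms.
Propagation delays (d/s per hop): 0.00695652, 0.00027, 8.70192e-05 ms; sum = 0.00731354 ms.
Processing at 2 router(s): 2 × 1.1 ms = 2.2 ms.
End-to-end = 2.22 ms.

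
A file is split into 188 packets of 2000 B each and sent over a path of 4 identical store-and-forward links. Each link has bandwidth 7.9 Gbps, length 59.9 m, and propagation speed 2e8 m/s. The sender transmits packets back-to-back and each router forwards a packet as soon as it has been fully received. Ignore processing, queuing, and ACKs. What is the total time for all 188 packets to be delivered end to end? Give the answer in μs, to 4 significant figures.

Per-hop transmission t_tx = L/R = 16000/7900000000 = 2.02532 μs.
Per-hop propagation t_prop = 59.9/200000000 = 0.2995 μs.
Pipeline fill: first packet needs 4·t_tx to clear all hops; remaining 187 packets each add one t_tx.
Total = (4+188-1)·t_tx + 4·t_prop = 191·2.02532 + 4·0.2995 = 388.0 μs.

388.0 μs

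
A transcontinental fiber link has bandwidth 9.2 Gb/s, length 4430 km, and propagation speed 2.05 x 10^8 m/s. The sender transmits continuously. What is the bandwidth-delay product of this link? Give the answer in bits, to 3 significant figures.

Propagation delay = 4430000 / 2.05e+08 = 0.0216098 s.
BDP = R × t_prop = 9200000000 × 0.0216098 = 198810000 bits.

199000000 bits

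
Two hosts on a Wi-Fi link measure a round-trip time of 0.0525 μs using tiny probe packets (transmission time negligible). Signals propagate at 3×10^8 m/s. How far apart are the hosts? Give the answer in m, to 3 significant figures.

One-way propagation = RTT/2 = 0.02625 μs.
d = s × t = 300000000 × 2.625e-08 = 7.88 m.

7.88 m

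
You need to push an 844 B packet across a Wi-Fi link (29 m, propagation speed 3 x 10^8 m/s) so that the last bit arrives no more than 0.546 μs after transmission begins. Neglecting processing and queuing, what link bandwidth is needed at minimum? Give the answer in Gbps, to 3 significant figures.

15.0 Gbps

L = 6752 bits.
Propagation delay = 29 / 300000000 = 0.0966667 μs.
Transmission budget = 0.546 − 0.0966667 = 0.449333 μs.
R ≥ L / t_tx = 6752 bits / 4.49333e-07 s = 15.0 Gbps.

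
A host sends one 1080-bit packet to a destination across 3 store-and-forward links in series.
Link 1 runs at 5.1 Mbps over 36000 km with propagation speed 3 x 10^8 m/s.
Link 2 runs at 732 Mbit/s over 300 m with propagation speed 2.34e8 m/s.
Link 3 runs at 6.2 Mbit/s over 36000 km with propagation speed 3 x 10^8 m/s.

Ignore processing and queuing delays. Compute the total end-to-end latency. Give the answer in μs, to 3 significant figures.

Transmission delays (L/R per hop): 211.765, 1.47541, 174.194 μs; sum = 387.434 μs.
Propagation delays (d/s per hop): 120000, 1.28205, 120000 μs; sum = 240001 μs.
End-to-end = 240000 μs.

240000 μs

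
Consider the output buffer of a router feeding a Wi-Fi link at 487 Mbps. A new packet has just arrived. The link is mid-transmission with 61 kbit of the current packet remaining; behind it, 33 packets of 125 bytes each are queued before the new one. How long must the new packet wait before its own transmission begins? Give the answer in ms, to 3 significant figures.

0.193 ms

Each queued packet: L/R = 1000/487000000 = 0.00205339 ms.
33 queued → 0.0677618 ms.
Plus remaining 61000 bits of current packet: 0.125257 ms.
Queuing delay = 0.193 ms.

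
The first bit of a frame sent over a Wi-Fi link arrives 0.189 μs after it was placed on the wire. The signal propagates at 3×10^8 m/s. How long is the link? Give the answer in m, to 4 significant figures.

d = s × t_prop = 300000000 × 1.89e-07 = 56.70 m.

56.70 m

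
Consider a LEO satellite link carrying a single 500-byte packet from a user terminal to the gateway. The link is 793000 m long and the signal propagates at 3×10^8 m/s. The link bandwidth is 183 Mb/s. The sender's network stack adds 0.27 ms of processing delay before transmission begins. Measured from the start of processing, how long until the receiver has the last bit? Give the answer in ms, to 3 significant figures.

2.94 ms

L = 500 × 8 = 4000 bits.
Transmission delay = L/R = 4000 / 183000000 = 0.0218579 ms.
Propagation delay = d/s = 793000 m / 300000000 m/s = 2.64333 ms.
Plus processing delay 0.27 ms = 0.27 ms.
Total = 2.94 ms.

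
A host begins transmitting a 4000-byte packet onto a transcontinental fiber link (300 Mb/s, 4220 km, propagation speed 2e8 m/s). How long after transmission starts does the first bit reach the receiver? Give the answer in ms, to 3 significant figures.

21.1 ms

First bit experiences only propagation delay: d/s = 4220000/200000000 = 21.1 ms.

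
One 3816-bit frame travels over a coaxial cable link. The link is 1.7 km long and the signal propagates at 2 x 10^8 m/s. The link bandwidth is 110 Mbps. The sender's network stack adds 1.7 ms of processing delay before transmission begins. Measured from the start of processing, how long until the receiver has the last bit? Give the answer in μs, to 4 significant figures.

1743 μs

Transmission delay = L/R = 3816 / 110000000 = 34.6909 μs.
Propagation delay = d/s = 1700 m / 200000000 m/s = 8.5 μs.
Plus processing delay 1.7 ms = 1700 μs.
Total = 1743 μs.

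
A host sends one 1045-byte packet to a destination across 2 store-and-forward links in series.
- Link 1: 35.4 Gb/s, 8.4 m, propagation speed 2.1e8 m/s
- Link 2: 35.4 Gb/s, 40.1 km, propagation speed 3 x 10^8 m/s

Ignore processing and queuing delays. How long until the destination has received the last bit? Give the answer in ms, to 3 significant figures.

0.134 ms

L = 1045 × 8 = 8360 bits.
Transmission delay per hop = L/R = 8360/35400000000 = 0.000236158 ms; 2 hops → 0.000472316 ms.
Propagation delays (d/s per hop): 4e-05, 0.133667 ms; sum = 0.133707 ms.
End-to-end = 0.134 ms.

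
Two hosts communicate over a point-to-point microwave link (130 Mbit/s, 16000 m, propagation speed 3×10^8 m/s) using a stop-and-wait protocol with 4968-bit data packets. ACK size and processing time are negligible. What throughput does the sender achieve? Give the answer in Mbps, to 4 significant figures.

t_tx = L/R = 4968/130000000 = 3.82154e-05 s.
t_prop = 16000/300000000 = 5.33333e-05 s; RTT = 0.000106667 s.
Cycle = t_tx + RTT = 0.000144882 s.
Throughput = L / cycle = 4968 / 0.000144882 = 34.29 Mbps.

34.29 Mbps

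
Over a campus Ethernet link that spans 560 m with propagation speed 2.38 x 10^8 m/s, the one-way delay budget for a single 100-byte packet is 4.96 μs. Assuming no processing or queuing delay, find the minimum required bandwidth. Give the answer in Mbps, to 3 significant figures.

307 Mbps

L = 800 bits.
Propagation delay = 560 / 238000000 = 2.35294 μs.
Transmission budget = 4.96 − 2.35294 = 2.60706 μs.
R ≥ L / t_tx = 800 bits / 2.60706e-06 s = 307 Mbps.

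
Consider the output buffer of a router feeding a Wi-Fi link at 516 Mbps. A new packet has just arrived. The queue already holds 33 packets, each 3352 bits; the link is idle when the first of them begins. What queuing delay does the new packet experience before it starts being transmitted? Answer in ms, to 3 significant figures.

Each queued packet: L/R = 3352/516000000 = 0.00649612 ms.
33 queued → 0.214372 ms.
Queuing delay = 0.214 ms.

0.214 ms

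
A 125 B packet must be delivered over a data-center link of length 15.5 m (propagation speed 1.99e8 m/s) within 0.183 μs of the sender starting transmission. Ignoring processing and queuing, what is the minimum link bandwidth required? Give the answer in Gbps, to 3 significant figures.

L = 1000 bits.
Propagation delay = 15.5 / 199000000 = 0.0778894 μs.
Transmission budget = 0.183 − 0.0778894 = 0.105111 μs.
R ≥ L / t_tx = 1000 bits / 1.05111e-07 s = 9.51 Gbps.

9.51 Gbps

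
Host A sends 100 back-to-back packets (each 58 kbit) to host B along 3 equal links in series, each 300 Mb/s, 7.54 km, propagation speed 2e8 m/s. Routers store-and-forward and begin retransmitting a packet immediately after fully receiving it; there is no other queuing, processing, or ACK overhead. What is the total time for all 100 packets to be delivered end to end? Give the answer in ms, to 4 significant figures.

Per-hop transmission t_tx = L/R = 58000/300000000 = 0.193333 ms.
Per-hop propagation t_prop = 7540/200000000 = 0.0377 ms.
Pipeline fill: first packet needs 3·t_tx to clear all hops; remaining 99 packets each add one t_tx.
Total = (3+100-1)·t_tx + 3·t_prop = 102·0.193333 + 3·0.0377 = 19.83 ms.

19.83 ms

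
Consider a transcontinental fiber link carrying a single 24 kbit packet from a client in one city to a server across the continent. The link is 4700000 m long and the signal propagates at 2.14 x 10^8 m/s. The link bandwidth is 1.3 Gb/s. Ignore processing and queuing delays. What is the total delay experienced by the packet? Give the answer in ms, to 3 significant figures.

22.0 ms

L = 24000 bits.
Transmission delay = L/R = 24000 / 1300000000 = 0.0184615 ms.
Propagation delay = d/s = 4700000 m / 214000000 m/s = 21.9626 ms.
Total = 22.0 ms.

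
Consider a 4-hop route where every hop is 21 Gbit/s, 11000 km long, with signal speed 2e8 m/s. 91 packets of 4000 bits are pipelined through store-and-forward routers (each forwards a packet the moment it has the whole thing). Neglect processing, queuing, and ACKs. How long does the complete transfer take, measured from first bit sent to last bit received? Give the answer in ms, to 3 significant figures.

Per-hop transmission t_tx = L/R = 4000/21000000000 = 0.000190476 ms.
Per-hop propagation t_prop = 11000000/200000000 = 55 ms.
Pipeline fill: first packet needs 4·t_tx to clear all hops; remaining 90 packets each add one t_tx.
Total = (4+91-1)·t_tx + 4·t_prop = 94·0.000190476 + 4·55 = 220 ms.

220 ms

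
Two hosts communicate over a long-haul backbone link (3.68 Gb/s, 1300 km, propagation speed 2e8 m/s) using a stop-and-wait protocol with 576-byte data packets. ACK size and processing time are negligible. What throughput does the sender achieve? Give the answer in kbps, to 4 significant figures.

354.4 kbps

t_tx = L/R = 4608/3680000000 = 1.25217e-06 s.
t_prop = 1300000/200000000 = 0.0065 s; RTT = 0.013 s.
Cycle = t_tx + RTT = 0.0130013 s.
Throughput = L / cycle = 4608 / 0.0130013 = 354.4 kbps.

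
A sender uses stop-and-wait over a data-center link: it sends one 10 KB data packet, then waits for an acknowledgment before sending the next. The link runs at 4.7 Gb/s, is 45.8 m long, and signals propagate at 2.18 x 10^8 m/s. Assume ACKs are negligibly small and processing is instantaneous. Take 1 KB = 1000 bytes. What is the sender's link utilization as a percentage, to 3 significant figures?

97.6 %

t_tx = L/R = 80000/4700000000 = 1.70213e-05 s.
t_prop = 45.8/2.18e+08 = 2.10092e-07 s; RTT = 4.20183e-07 s.
Cycle = t_tx + RTT = 1.74415e-05 s.
Utilization = t_tx / cycle = 1.70213e-05/1.74415e-05 = 97.6 %.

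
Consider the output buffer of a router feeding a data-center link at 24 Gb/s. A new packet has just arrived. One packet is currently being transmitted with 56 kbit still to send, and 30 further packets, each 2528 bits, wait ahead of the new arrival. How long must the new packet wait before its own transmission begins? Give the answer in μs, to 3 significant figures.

5.49 μs

Each queued packet: L/R = 2528/24000000000 = 0.105333 μs.
30 queued → 3.16 μs.
Plus remaining 56000 bits of current packet: 2.33333 μs.
Queuing delay = 5.49 μs.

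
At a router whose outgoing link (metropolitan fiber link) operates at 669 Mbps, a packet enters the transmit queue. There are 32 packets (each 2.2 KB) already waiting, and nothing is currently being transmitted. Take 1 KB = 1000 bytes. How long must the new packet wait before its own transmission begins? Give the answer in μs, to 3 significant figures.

Each queued packet: L/R = 17600/669000000 = 26.3079 μs.
32 queued → 841.854 μs.
Queuing delay = 842 μs.

842 μs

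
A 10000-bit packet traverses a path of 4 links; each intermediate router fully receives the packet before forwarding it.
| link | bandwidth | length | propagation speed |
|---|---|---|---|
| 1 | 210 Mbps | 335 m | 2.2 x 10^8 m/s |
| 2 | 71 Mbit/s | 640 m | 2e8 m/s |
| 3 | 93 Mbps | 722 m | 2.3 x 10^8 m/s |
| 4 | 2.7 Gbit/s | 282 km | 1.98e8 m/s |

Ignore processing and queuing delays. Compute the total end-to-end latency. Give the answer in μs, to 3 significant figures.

1730 μs

Transmission delays (L/R per hop): 47.619, 140.845, 107.527, 3.7037 μs; sum = 299.695 μs.
Propagation delays (d/s per hop): 1.52273, 3.2, 3.13913, 1424.24 μs; sum = 1432.1 μs.
End-to-end = 1730 μs.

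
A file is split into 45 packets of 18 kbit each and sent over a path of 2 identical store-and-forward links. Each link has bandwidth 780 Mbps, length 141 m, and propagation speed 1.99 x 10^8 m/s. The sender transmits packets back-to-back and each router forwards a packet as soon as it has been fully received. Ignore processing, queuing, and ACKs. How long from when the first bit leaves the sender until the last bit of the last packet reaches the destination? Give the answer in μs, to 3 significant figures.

1060 μs

Per-hop transmission t_tx = L/R = 18000/780000000 = 23.0769 μs.
Per-hop propagation t_prop = 141/199000000 = 0.708543 μs.
Pipeline fill: first packet needs 2·t_tx to clear all hops; remaining 44 packets each add one t_tx.
Total = (2+45-1)·t_tx + 2·t_prop = 46·23.0769 + 2·0.708543 = 1060 μs.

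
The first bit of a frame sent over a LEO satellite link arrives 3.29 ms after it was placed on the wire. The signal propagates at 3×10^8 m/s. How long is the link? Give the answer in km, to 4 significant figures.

987.0 km

d = s × t_prop = 300000000 × 0.00329 = 987.0 km.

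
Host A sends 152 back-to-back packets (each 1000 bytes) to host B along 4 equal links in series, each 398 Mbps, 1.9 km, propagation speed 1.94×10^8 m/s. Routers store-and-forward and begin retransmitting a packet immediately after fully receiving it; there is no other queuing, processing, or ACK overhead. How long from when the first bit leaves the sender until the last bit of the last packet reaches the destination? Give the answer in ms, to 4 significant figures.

Per-hop transmission t_tx = L/R = 8000/398000000 = 0.0201005 ms.
Per-hop propagation t_prop = 1900/194000000 = 0.00979381 ms.
Pipeline fill: first packet needs 4·t_tx to clear all hops; remaining 151 packets each add one t_tx.
Total = (4+152-1)·t_tx + 4·t_prop = 155·0.0201005 + 4·0.00979381 = 3.155 ms.

3.155 ms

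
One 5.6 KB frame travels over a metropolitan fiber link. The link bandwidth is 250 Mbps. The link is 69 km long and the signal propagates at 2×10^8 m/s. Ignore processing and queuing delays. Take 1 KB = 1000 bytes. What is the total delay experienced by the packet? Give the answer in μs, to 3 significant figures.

L = 44800 bits.
Transmission delay = L/R = 44800 / 250000000 = 179.2 μs.
Propagation delay = d/s = 69000 m / 200000000 m/s = 345 μs.
Total = 524 μs.

524 μs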